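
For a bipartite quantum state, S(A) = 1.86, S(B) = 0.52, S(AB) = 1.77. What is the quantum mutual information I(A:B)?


I(A:B) = S(A) + S(B) - S(AB)
= 1.86 + 0.52 - 1.77
= 0.6100

0.6100


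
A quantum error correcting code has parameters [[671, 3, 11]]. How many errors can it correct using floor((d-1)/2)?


Code parameters: [[671, 3, 11]], distance d = 11.
Number of correctable errors = floor((d-1)/2)
= floor((11 - 1)/2)
= floor(10/2)
= 5

5


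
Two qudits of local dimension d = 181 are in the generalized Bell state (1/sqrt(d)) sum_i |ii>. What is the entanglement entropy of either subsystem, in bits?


For a maximally entangled state in d x d:
S = log2(d) = log2(181)
= 7.4998

7.4998


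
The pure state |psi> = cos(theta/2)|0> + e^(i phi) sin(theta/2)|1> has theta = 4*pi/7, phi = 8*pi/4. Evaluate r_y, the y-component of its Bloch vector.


theta = 1.7952, phi = 6.2832
r_y = sin(theta)*sin(phi) = 0.9749 * 0.0000
r_y = 0.0000

0.0000


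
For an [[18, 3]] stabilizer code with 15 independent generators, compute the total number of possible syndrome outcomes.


Each stabilizer generator gives a binary (+1 or -1) measurement outcome.
With 15 independent generators:
Total syndromes = 2^15
= 32768

32768


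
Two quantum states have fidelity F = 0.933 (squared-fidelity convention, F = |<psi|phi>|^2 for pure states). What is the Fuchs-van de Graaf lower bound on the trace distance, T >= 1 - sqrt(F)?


Fuchs-van de Graaf (squared-fidelity convention): 1 - sqrt(F) <= T <= sqrt(1 - F).
Lower bound: T >= 1 - sqrt(F)
sqrt(F) = sqrt(0.933) = 0.9659
T >= 1 - 0.9659
T >= 0.0341

0.0341


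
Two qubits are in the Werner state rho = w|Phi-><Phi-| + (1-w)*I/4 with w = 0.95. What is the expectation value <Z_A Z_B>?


|Phi-> = (|00> - |11>)/sqrt(2)
For the pure Bell state, <Z_A Z_B> = +1 (Bell-state Pauli correlator).
The maximally-mixed part I/4 has tr(I/4 * P tensor P) = 0 for any traceless Pauli P.
So <Z_A Z_B>_rho = w * (+1) + (1 - w) * 0
= 0.95 * (+1)
= 0.9500

0.9500


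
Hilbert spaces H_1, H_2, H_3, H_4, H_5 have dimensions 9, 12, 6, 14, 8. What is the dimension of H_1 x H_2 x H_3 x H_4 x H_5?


dim(H_1 x H_2 x H_3 x H_4 x H_5) = 9 * 12 * 6 * 14 * 8
= 108 * 6 * 14 * 8
= 648 * 14 * 8
= 9072 * 8
= 72576

72576


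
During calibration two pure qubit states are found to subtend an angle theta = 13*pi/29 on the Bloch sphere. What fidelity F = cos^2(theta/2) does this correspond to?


For states separated by angle theta on Bloch sphere:
F = cos^2(theta/2)
theta = 13*pi/29 = 1.4083
theta/2 = 0.7042
cos(theta/2) = 0.7622
F = 0.5809

0.5809


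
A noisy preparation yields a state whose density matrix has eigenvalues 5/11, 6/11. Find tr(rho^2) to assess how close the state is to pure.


tr(rho^2) = sum of eigenvalues squared
= (5/11)^2 + (6/11)^2
= (25 + 36) / 121
= 61/121
= 0.5041

0.5041


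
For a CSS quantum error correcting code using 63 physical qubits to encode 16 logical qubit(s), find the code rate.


Code rate R = k/n
= 16/63
= 0.2540

0.2540


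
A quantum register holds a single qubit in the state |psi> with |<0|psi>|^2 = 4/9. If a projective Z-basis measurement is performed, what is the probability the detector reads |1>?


|alpha|^2 = 4/9 = 0.4444
|beta|^2 = 1 - 4/9 = 5/9 = 0.5556
P(|1>) = |beta|^2 = 0.5556

0.5556


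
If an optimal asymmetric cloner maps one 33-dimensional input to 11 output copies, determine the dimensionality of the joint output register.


Output space = H^(tensor 11) where dim(H) = 33
dim = 33^11
= 1089 (after 2 factors)
= 35937 (after 3 factors)
= 1185921 (after 4 factors)
= 39135393 (after 5 factors)
= 1291467969 (after 6 factors)
= 42618442977 (after 7 factors)
= 1406408618241 (after 8 factors)
= 46411484401953 (after 9 factors)
= 1531578985264449 (after 10 factors)
= 50542106513726817 (after 11 factors)
= 50542106513726817

50542106513726817


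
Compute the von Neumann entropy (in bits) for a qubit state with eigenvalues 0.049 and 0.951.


S = -p*log2(p) - (1-p)*log2(1-p)
p = 0.0490, 1-p = 0.9510
= -0.0490 * log2(0.0490) - 0.9510 * log2(0.9510)
= -(-0.2132) - (-0.0689)
= 0.2821

0.2821


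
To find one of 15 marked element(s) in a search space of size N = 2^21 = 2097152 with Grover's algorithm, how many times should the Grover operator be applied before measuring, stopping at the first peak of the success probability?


After j Grover iterations the success probability is P(j) = sin^2((2j+1)*theta), where sin(theta) = sqrt(k/N).
N = 2^21 = 2097152, k = 15
sin(theta) = sqrt(k/N) = 0.00267442655
theta = arcsin(sqrt(k/N)) = 0.002674429738 rad
P(j) reaches its first maximum when (2j+1)*theta is as close as possible to pi/2, i.e. j = round(pi/(4*theta) - 1/2).
pi/(4*theta) - 1/2 = 293.1694
(For comparison, the common estimate pi/4 * sqrt(N/k) = 293.6697; the exact maximiser is used here.)
Optimal iterations = 293

293


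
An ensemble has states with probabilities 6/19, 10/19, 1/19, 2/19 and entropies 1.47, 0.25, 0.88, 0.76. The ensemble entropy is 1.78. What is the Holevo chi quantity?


chi = S(rho) - sum_i p_i * S(rho_i)
Weighted entropy = 6/19 * 1.47 + 10/19 * 0.25 + 1/19 * 0.88 + 2/19 * 0.76
= 0.7221
chi = 1.78 - 0.7221
= 1.0579

1.0579


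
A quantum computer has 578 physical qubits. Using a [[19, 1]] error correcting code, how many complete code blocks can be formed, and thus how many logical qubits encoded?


Each code block uses 19 physical qubits for 1 logical qubit(s).
Number of complete blocks = floor(578 / 19) = 30
Logical qubits = 30 * 1
= 30

30


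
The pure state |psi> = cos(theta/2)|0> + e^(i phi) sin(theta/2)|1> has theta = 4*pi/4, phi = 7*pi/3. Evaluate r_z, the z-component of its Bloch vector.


theta = 3.1416, phi = 7.3304
r_z = cos(theta) = -1.0000

-1.0000


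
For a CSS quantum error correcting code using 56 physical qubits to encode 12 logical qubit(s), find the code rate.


Code rate R = k/n
= 12/56
= 0.2143

0.2143


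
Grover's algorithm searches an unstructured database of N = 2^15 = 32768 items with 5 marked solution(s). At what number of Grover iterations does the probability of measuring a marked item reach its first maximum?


After j Grover iterations the success probability is P(j) = sin^2((2j+1)*theta), where sin(theta) = sqrt(k/N).
N = 2^15 = 32768, k = 5
sin(theta) = sqrt(k/N) = 0.01235264711
theta = arcsin(sqrt(k/N)) = 0.01235296128 rad
P(j) reaches its first maximum when (2j+1)*theta is as close as possible to pi/2, i.e. j = round(pi/(4*theta) - 1/2).
pi/(4*theta) - 1/2 = 63.0797
(For comparison, the common estimate pi/4 * sqrt(N/k) = 63.5814; the exact maximiser is used here.)
Optimal iterations = 63

63


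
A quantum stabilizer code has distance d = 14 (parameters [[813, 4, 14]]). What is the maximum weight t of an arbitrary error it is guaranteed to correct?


Code parameters: [[813, 4, 14]], distance d = 14.
Number of correctable errors = floor((d-1)/2)
= floor((14 - 1)/2)
= floor(13/2)
= 6

6


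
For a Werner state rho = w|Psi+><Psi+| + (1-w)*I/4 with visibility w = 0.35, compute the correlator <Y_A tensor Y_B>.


|Psi+> = (|01> + |10>)/sqrt(2)
For the pure Bell state, <Y_A Y_B> = +1 (Bell-state Pauli correlator).
The maximally-mixed part I/4 has tr(I/4 * P tensor P) = 0 for any traceless Pauli P.
So <Y_A Y_B>_rho = w * (+1) + (1 - w) * 0
= 0.35 * (+1)
= 0.3500

0.3500


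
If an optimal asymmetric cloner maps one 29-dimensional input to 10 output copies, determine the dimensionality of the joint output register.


Output space = H^(tensor 10) where dim(H) = 29
dim = 29^10
= 841 (after 2 factors)
= 24389 (after 3 factors)
= 707281 (after 4 factors)
= 20511149 (after 5 factors)
= 594823321 (after 6 factors)
= 17249876309 (after 7 factors)
= 500246412961 (after 8 factors)
= 14507145975869 (after 9 factors)
= 420707233300201 (after 10 factors)
= 420707233300201

420707233300201


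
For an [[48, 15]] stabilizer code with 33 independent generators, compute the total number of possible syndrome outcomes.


Each stabilizer generator gives a binary (+1 or -1) measurement outcome.
With 33 independent generators:
Total syndromes = 2^33
= 8589934592

8589934592


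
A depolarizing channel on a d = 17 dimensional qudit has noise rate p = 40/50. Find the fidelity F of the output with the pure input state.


F = (1-p) + p/d
= (1 - 0.8000) + 0.8000/17
= 0.2000 + 0.0471
= 0.2471

0.2471


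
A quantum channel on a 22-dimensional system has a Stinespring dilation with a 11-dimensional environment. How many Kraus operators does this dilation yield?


Tracing out the environment in an orthonormal basis {|i>_E} gives Kraus operators K_i = <i|_E U |0>_E.
Number of Kraus operators = dim(H_env) = d_env
= 11

11


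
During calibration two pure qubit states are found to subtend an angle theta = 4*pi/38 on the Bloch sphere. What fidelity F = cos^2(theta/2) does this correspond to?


For states separated by angle theta on Bloch sphere:
F = cos^2(theta/2)
theta = 4*pi/38 = 0.3307
theta/2 = 0.1653
cos(theta/2) = 0.9864
F = 0.9729

0.9729


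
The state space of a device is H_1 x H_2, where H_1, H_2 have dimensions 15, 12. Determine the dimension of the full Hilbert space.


dim(H_1 x H_2) = 15 * 12
= 180

180


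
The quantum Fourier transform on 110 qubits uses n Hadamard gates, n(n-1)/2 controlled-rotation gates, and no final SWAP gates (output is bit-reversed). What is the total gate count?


Hadamard gates: 110
Controlled rotations: n*(n-1)/2 = 110*109/2 = 5995
SWAP gates: 0 (omitted)
Total = 110 + 5995
= 6105

6105


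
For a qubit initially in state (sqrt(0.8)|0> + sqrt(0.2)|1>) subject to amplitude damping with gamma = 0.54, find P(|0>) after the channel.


For amplitude damping with parameter gamma on state sqrt(a)|0> + sqrt(b)|1>:
alpha^2 = 0.8, beta^2 = 0.2
P(|0>) = alpha^2 + gamma * beta^2
= 0.8 + 0.54 * 0.2
= 0.8 + 0.1080
= 0.9080

0.9080


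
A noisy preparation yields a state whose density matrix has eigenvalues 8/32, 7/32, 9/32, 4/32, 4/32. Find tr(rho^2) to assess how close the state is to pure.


tr(rho^2) = sum of eigenvalues squared
= (8/32)^2 + (7/32)^2 + (9/32)^2 + (4/32)^2 + (4/32)^2
= (64 + 49 + 81 + 16 + 16) / 1024
= 226/1024
= 0.2207

0.2207


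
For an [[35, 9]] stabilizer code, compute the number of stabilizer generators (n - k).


For an [[n,k]] stabilizer code:
Number of stabilizer generators = n - k
= 35 - 9
= 26

26


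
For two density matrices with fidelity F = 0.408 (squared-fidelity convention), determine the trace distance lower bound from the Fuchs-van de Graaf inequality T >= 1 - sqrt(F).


Fuchs-van de Graaf (squared-fidelity convention): 1 - sqrt(F) <= T <= sqrt(1 - F).
Lower bound: T >= 1 - sqrt(F)
sqrt(F) = sqrt(0.408) = 0.6387
T >= 1 - 0.6387
T >= 0.3613

0.3613


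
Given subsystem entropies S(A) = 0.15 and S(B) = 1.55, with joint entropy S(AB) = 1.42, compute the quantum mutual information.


I(A:B) = S(A) + S(B) - S(AB)
= 0.15 + 1.55 - 1.42
= 0.2800

0.2800


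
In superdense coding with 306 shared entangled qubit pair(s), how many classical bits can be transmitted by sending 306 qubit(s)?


Superdense coding allows 2 classical bits per shared entangled pair.
306 pair(s) -> 2 * 306 = 612 classical bits

612


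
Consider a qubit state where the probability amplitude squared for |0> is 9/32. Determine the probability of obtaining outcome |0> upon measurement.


|alpha|^2 = 9/32 = 0.2812
|beta|^2 = 1 - 9/32 = 23/32 = 0.7188
P(|0>) = |alpha|^2 = 0.2812

0.2812


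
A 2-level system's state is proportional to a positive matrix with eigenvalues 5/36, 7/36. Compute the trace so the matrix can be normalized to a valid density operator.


tr(M) = sum of eigenvalues
= 5/36 + 7/36
= 12/36
= 0.3333

0.3333


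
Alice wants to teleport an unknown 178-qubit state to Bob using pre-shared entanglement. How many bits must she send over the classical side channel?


Quantum teleportation requires 2 classical bits per qubit teleported.
178 qubit(s) -> 2 * 178 = 356 classical bits

356


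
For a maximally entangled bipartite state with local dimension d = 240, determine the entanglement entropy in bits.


For a maximally entangled state in d x d:
S = log2(d) = log2(240)
= 7.9069

7.9069


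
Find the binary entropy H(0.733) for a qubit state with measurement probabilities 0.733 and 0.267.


S = -p*log2(p) - (1-p)*log2(1-p)
p = 0.7330, 1-p = 0.2670
= -0.7330 * log2(0.7330) - 0.2670 * log2(0.2670)
= -(-0.3285) - (-0.5087)
= 0.8371

0.8371


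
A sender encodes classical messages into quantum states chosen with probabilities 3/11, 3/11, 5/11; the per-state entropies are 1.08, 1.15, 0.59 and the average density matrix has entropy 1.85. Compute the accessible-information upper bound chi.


chi = S(rho) - sum_i p_i * S(rho_i)
Weighted entropy = 3/11 * 1.08 + 3/11 * 1.15 + 5/11 * 0.59
= 0.8764
chi = 1.85 - 0.8764
= 0.9736

0.9736


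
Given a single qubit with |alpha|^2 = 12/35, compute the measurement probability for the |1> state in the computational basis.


|alpha|^2 = 12/35 = 0.3429
|beta|^2 = 1 - 12/35 = 23/35 = 0.6571
P(|1>) = |beta|^2 = 0.6571

0.6571


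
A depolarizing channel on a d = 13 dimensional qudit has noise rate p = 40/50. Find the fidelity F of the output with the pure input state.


F = (1-p) + p/d
= (1 - 0.8000) + 0.8000/13
= 0.2000 + 0.0615
= 0.2615

0.2615


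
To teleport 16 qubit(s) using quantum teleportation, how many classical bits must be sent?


Quantum teleportation requires 2 classical bits per qubit teleported.
16 qubit(s) -> 2 * 16 = 32 classical bits

32


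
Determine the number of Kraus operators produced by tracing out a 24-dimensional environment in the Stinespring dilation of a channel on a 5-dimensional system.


Tracing out the environment in an orthonormal basis {|i>_E} gives Kraus operators K_i = <i|_E U |0>_E.
Number of Kraus operators = dim(H_env) = d_env
= 24

24


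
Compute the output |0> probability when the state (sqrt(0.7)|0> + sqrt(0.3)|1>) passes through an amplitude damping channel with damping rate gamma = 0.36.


For amplitude damping with parameter gamma on state sqrt(a)|0> + sqrt(b)|1>:
alpha^2 = 0.7, beta^2 = 0.3
P(|0>) = alpha^2 + gamma * beta^2
= 0.7 + 0.36 * 0.3
= 0.7 + 0.1080
= 0.8080

0.8080


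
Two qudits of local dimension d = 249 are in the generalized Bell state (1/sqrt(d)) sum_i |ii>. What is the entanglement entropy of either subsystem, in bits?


For a maximally entangled state in d x d:
S = log2(d) = log2(249)
= 7.9600

7.9600


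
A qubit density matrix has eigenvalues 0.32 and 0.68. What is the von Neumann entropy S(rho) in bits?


S = -p*log2(p) - (1-p)*log2(1-p)
p = 0.3200, 1-p = 0.6800
= -0.3200 * log2(0.3200) - 0.6800 * log2(0.6800)
= -(-0.5260) - (-0.3783)
= 0.9044

0.9044


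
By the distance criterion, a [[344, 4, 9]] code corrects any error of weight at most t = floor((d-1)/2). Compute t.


Code parameters: [[344, 4, 9]], distance d = 9.
Number of correctable errors = floor((d-1)/2)
= floor((9 - 1)/2)
= floor(8/2)
= 4

4


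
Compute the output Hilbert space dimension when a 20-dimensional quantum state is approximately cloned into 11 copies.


Output space = H^(tensor 11) where dim(H) = 20
dim = 20^11
= 400 (after 2 factors)
= 8000 (after 3 factors)
= 160000 (after 4 factors)
= 3200000 (after 5 factors)
= 64000000 (after 6 factors)
= 1280000000 (after 7 factors)
= 25600000000 (after 8 factors)
= 512000000000 (after 9 factors)
= 10240000000000 (after 10 factors)
= 204800000000000 (after 11 factors)
= 204800000000000

204800000000000


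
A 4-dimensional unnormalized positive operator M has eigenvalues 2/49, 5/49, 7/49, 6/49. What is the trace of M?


tr(M) = sum of eigenvalues
= 2/49 + 5/49 + 7/49 + 6/49
= 20/49
= 0.4082

0.4082


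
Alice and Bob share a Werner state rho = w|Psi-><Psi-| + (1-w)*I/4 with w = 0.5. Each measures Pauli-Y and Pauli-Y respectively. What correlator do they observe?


|Psi-> = (|01> - |10>)/sqrt(2)
For the pure Bell state, <Y_A Y_B> = -1 (Bell-state Pauli correlator).
The maximally-mixed part I/4 has tr(I/4 * P tensor P) = 0 for any traceless Pauli P.
So <Y_A Y_B>_rho = w * (-1) + (1 - w) * 0
= 0.5 * (-1)
= -0.5000

-0.5000


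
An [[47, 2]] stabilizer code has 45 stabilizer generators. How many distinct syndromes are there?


Each stabilizer generator gives a binary (+1 or -1) measurement outcome.
With 45 independent generators:
Total syndromes = 2^45
= 35184372088832

35184372088832


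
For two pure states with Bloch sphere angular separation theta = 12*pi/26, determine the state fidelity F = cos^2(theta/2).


For states separated by angle theta on Bloch sphere:
F = cos^2(theta/2)
theta = 12*pi/26 = 1.4500
theta/2 = 0.7250
cos(theta/2) = 0.7485
F = 0.5603

0.5603


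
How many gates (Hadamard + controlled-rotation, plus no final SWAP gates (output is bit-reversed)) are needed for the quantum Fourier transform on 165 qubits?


Hadamard gates: 165
Controlled rotations: n*(n-1)/2 = 165*164/2 = 13530
SWAP gates: 0 (omitted)
Total = 165 + 13530
= 13695

13695


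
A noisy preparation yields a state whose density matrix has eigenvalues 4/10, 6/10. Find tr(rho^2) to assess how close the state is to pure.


tr(rho^2) = sum of eigenvalues squared
= (4/10)^2 + (6/10)^2
= (16 + 36) / 100
= 52/100
= 0.5200

0.5200


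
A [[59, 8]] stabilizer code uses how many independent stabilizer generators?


For an [[n,k]] stabilizer code:
Number of stabilizer generators = n - k
= 59 - 8
= 51

51


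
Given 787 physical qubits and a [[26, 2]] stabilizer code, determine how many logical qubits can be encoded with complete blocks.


Each code block uses 26 physical qubits for 2 logical qubit(s).
Number of complete blocks = floor(787 / 26) = 30
Logical qubits = 30 * 2
= 60

60


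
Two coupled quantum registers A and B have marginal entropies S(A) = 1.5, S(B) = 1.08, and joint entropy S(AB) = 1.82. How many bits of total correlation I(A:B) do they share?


I(A:B) = S(A) + S(B) - S(AB)
= 1.5 + 1.08 - 1.82
= 0.7600

0.7600


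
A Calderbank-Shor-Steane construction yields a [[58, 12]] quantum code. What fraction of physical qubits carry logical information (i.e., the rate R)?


Code rate R = k/n
= 12/58
= 0.2069

0.2069


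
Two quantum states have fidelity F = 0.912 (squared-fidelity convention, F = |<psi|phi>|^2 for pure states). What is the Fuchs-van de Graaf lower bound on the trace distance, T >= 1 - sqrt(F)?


Fuchs-van de Graaf (squared-fidelity convention): 1 - sqrt(F) <= T <= sqrt(1 - F).
Lower bound: T >= 1 - sqrt(F)
sqrt(F) = sqrt(0.912) = 0.9550
T >= 1 - 0.9550
T >= 0.0450

0.0450


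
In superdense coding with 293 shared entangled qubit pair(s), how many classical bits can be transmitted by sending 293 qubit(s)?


Superdense coding allows 2 classical bits per shared entangled pair.
293 pair(s) -> 2 * 293 = 586 classical bits

586


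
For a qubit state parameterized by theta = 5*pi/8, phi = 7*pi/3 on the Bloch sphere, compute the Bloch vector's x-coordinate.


theta = 1.9635, phi = 7.3304
r_x = sin(theta)*cos(phi) = 0.9239 * 0.5000
r_x = 0.4619

0.4619


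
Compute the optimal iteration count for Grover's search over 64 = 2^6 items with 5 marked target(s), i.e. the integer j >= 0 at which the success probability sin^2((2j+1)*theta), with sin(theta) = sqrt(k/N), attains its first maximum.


After j Grover iterations the success probability is P(j) = sin^2((2j+1)*theta), where sin(theta) = sqrt(k/N).
N = 2^6 = 64, k = 5
sin(theta) = sqrt(k/N) = 0.2795084972
theta = arcsin(sqrt(k/N)) = 0.2832821653 rad
P(j) reaches its first maximum when (2j+1)*theta is as close as possible to pi/2, i.e. j = round(pi/(4*theta) - 1/2).
pi/(4*theta) - 1/2 = 2.2725
(For comparison, the common estimate pi/4 * sqrt(N/k) = 2.8099; the exact maximiser is used here.)
Optimal iterations = 2

2


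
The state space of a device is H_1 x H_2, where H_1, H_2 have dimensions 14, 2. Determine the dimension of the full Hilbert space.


dim(H_1 x H_2) = 14 * 2
= 28

28


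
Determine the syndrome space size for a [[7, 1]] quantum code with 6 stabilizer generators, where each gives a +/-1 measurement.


Each stabilizer generator gives a binary (+1 or -1) measurement outcome.
With 6 independent generators:
Total syndromes = 2^6
= 64

64


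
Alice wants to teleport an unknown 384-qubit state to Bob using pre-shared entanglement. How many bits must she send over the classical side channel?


Quantum teleportation requires 2 classical bits per qubit teleported.
384 qubit(s) -> 2 * 384 = 768 classical bits

768


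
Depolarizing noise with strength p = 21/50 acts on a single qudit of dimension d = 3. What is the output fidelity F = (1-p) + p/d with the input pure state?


F = (1-p) + p/d
= (1 - 0.4200) + 0.4200/3
= 0.5800 + 0.1400
= 0.7200

0.7200


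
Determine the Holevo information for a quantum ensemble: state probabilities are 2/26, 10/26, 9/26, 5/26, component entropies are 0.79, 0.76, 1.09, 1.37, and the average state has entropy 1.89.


chi = S(rho) - sum_i p_i * S(rho_i)
Weighted entropy = 2/26 * 0.79 + 10/26 * 0.76 + 9/26 * 1.09 + 5/26 * 1.37
= 0.9938
chi = 1.89 - 0.9938
= 0.8962

0.8962


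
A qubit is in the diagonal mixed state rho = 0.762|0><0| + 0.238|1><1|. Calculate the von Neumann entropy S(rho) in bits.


S = -p*log2(p) - (1-p)*log2(1-p)
p = 0.7620, 1-p = 0.2380
= -0.7620 * log2(0.7620) - 0.2380 * log2(0.2380)
= -(-0.2988) - (-0.4929)
= 0.7917

0.7917


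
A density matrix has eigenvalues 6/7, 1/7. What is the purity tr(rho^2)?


tr(rho^2) = sum of eigenvalues squared
= (6/7)^2 + (1/7)^2
= (36 + 1) / 49
= 37/49
= 0.7551

0.7551


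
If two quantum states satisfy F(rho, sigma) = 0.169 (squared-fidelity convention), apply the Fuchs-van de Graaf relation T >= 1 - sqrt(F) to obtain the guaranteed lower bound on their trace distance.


Fuchs-van de Graaf (squared-fidelity convention): 1 - sqrt(F) <= T <= sqrt(1 - F).
Lower bound: T >= 1 - sqrt(F)
sqrt(F) = sqrt(0.169) = 0.4111
T >= 1 - 0.4111
T >= 0.5889

0.5889


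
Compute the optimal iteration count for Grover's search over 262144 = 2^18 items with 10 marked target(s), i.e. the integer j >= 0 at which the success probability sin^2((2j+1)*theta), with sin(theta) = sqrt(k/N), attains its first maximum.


After j Grover iterations the success probability is P(j) = sin^2((2j+1)*theta), where sin(theta) = sqrt(k/N).
N = 2^18 = 262144, k = 10
sin(theta) = sqrt(k/N) = 0.006176323555
theta = arcsin(sqrt(k/N)) = 0.006176362824 rad
P(j) reaches its first maximum when (2j+1)*theta is as close as possible to pi/2, i.e. j = round(pi/(4*theta) - 1/2).
pi/(4*theta) - 1/2 = 126.6619
(For comparison, the common estimate pi/4 * sqrt(N/k) = 127.1627; the exact maximiser is used here.)
Optimal iterations = 127

127


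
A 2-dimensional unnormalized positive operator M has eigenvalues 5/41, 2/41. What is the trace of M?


tr(M) = sum of eigenvalues
= 5/41 + 2/41
= 7/41
= 0.1707

0.1707


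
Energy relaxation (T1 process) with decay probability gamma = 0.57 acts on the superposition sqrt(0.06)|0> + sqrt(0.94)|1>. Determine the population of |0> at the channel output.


For amplitude damping with parameter gamma on state sqrt(a)|0> + sqrt(b)|1>:
alpha^2 = 0.06, beta^2 = 0.94
P(|0>) = alpha^2 + gamma * beta^2
= 0.06 + 0.57 * 0.94
= 0.06 + 0.5358
= 0.5958

0.5958


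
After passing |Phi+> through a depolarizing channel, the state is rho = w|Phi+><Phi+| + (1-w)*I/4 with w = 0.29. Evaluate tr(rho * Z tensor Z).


|Phi+> = (|00> + |11>)/sqrt(2)
For the pure Bell state, <Z_A Z_B> = +1 (Bell-state Pauli correlator).
The maximally-mixed part I/4 has tr(I/4 * P tensor P) = 0 for any traceless Pauli P.
So <Z_A Z_B>_rho = w * (+1) + (1 - w) * 0
= 0.29 * (+1)
= 0.2900

0.2900


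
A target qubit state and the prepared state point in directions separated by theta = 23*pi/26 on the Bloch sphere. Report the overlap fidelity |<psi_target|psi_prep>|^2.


For states separated by angle theta on Bloch sphere:
F = cos^2(theta/2)
theta = 23*pi/26 = 2.7791
theta/2 = 1.3896
cos(theta/2) = 0.1803
F = 0.0325

0.0325


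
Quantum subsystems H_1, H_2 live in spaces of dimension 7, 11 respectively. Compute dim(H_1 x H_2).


dim(H_1 x H_2) = 7 * 11
= 77

77


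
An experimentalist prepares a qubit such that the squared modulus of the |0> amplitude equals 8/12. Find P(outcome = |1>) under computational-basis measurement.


|alpha|^2 = 8/12 = 0.6667
|beta|^2 = 1 - 8/12 = 4/12 = 0.3333
P(|1>) = |beta|^2 = 0.3333

0.3333


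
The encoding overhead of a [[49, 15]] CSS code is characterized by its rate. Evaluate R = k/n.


Code rate R = k/n
= 15/49
= 0.3061

0.3061


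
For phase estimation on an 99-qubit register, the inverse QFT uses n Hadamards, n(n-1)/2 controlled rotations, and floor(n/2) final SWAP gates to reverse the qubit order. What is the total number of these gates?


Hadamard gates: 99
Controlled rotations: n*(n-1)/2 = 99*98/2 = 4851
SWAP gates: floor(n/2) = floor(99/2) = 49
Total = 99 + 4851 + 49
= 4999

4999


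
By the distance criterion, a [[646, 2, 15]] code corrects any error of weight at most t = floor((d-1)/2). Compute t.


Code parameters: [[646, 2, 15]], distance d = 15.
Number of correctable errors = floor((d-1)/2)
= floor((15 - 1)/2)
= floor(14/2)
= 7

7


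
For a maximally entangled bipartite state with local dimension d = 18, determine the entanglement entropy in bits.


For a maximally entangled state in d x d:
S = log2(d) = log2(18)
= 4.1699

4.1699


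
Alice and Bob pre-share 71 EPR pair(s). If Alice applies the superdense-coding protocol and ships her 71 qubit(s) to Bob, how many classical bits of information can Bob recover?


Superdense coding allows 2 classical bits per shared entangled pair.
71 pair(s) -> 2 * 71 = 142 classical bits

142


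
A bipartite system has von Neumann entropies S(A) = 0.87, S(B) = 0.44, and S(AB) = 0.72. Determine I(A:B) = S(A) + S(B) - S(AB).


I(A:B) = S(A) + S(B) - S(AB)
= 0.87 + 0.44 - 0.72
= 0.5900

0.5900


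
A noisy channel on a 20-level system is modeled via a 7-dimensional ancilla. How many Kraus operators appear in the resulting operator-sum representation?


Tracing out the environment in an orthonormal basis {|i>_E} gives Kraus operators K_i = <i|_E U |0>_E.
Number of Kraus operators = dim(H_env) = d_env
= 7

7


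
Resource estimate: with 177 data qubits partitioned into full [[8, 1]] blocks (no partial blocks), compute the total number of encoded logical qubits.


Each code block uses 8 physical qubits for 1 logical qubit(s).
Number of complete blocks = floor(177 / 8) = 22
Logical qubits = 22 * 1
= 22

22


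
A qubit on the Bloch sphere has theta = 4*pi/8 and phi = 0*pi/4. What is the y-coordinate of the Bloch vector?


theta = 1.5708, phi = 0.0000
r_y = sin(theta)*sin(phi) = 1.0000 * 0.0000
r_y = 0.0000

0.0000


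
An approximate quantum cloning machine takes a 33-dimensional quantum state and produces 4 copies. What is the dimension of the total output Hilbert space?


Output space = H^(tensor 4) where dim(H) = 33
dim = 33^4
= 1089 (after 2 factors)
= 35937 (after 3 factors)
= 1185921 (after 4 factors)
= 1185921

1185921


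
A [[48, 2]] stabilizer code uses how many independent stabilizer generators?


For an [[n,k]] stabilizer code:
Number of stabilizer generators = n - k
= 48 - 2
= 46

46


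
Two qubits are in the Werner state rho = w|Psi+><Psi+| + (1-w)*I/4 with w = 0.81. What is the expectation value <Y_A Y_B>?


|Psi+> = (|01> + |10>)/sqrt(2)
For the pure Bell state, <Y_A Y_B> = +1 (Bell-state Pauli correlator).
The maximally-mixed part I/4 has tr(I/4 * P tensor P) = 0 for any traceless Pauli P.
So <Y_A Y_B>_rho = w * (+1) + (1 - w) * 0
= 0.81 * (+1)
= 0.8100

0.8100


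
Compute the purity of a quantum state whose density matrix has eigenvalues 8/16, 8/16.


tr(rho^2) = sum of eigenvalues squared
= (8/16)^2 + (8/16)^2
= (64 + 64) / 256
= 128/256
= 0.5000

0.5000


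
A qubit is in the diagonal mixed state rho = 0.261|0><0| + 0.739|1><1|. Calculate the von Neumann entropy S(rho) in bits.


S = -p*log2(p) - (1-p)*log2(1-p)
p = 0.2610, 1-p = 0.7390
= -0.2610 * log2(0.2610) - 0.7390 * log2(0.7390)
= -(-0.5058) - (-0.3225)
= 0.8283

0.8283


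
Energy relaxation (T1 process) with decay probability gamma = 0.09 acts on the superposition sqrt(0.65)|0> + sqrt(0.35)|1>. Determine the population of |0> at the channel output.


For amplitude damping with parameter gamma on state sqrt(a)|0> + sqrt(b)|1>:
alpha^2 = 0.65, beta^2 = 0.35
P(|0>) = alpha^2 + gamma * beta^2
= 0.65 + 0.09 * 0.35
= 0.65 + 0.0315
= 0.6815

0.6815


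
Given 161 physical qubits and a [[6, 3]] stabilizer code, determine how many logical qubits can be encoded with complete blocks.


Each code block uses 6 physical qubits for 3 logical qubit(s).
Number of complete blocks = floor(161 / 6) = 26
Logical qubits = 26 * 3
= 78

78


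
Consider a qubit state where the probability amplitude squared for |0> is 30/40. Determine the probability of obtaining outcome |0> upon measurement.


|alpha|^2 = 30/40 = 0.7500
|beta|^2 = 1 - 30/40 = 10/40 = 0.2500
P(|0>) = |alpha|^2 = 0.7500

0.7500


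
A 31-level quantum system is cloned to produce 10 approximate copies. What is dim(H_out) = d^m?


Output space = H^(tensor 10) where dim(H) = 31
dim = 31^10
= 961 (after 2 factors)
= 29791 (after 3 factors)
= 923521 (after 4 factors)
= 28629151 (after 5 factors)
= 887503681 (after 6 factors)
= 27512614111 (after 7 factors)
= 852891037441 (after 8 factors)
= 26439622160671 (after 9 factors)
= 819628286980801 (after 10 factors)
= 819628286980801

819628286980801


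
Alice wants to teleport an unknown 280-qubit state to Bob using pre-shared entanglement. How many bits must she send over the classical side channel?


Quantum teleportation requires 2 classical bits per qubit teleported.
280 qubit(s) -> 2 * 280 = 560 classical bits

560


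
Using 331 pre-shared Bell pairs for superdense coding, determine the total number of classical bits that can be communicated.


Superdense coding allows 2 classical bits per shared entangled pair.
331 pair(s) -> 2 * 331 = 662 classical bits

662


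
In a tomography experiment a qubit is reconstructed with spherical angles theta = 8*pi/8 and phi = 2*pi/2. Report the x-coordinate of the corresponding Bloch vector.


theta = 3.1416, phi = 3.1416
r_x = sin(theta)*cos(phi) = 0.0000 * -1.0000
r_x = 0.0000

0.0000


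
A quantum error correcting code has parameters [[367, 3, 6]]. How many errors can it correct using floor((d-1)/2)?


Code parameters: [[367, 3, 6]], distance d = 6.
Number of correctable errors = floor((d-1)/2)
= floor((6 - 1)/2)
= floor(5/2)
= 2

2


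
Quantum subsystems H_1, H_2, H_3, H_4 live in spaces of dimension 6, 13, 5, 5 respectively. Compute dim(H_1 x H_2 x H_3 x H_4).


dim(H_1 x H_2 x H_3 x H_4) = 6 * 13 * 5 * 5
= 78 * 5 * 5
= 390 * 5
= 1950

1950


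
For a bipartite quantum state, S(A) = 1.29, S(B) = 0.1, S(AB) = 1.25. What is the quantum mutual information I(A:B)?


I(A:B) = S(A) + S(B) - S(AB)
= 1.29 + 0.1 - 1.25
= 0.1400

0.1400


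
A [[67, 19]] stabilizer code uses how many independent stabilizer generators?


For an [[n,k]] stabilizer code:
Number of stabilizer generators = n - k
= 67 - 19
= 48

48


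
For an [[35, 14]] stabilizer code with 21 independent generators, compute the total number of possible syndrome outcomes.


Each stabilizer generator gives a binary (+1 or -1) measurement outcome.
With 21 independent generators:
Total syndromes = 2^21
= 2097152

2097152


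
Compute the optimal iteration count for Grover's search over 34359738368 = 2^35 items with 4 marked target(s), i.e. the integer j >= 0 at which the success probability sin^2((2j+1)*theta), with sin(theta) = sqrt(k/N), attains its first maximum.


After j Grover iterations the success probability is P(j) = sin^2((2j+1)*theta), where sin(theta) = sqrt(k/N).
N = 2^35 = 34359738368, k = 4
sin(theta) = sqrt(k/N) = 1.078959322e-05
theta = arcsin(sqrt(k/N)) = 1.078959322e-05 rad
P(j) reaches its first maximum when (2j+1)*theta is as close as possible to pi/2, i.e. j = round(pi/(4*theta) - 1/2).
pi/(4*theta) - 1/2 = 72791.6941
(For comparison, the common estimate pi/4 * sqrt(N/k) = 72792.1941; the exact maximiser is used here.)
Optimal iterations = 72792

72792


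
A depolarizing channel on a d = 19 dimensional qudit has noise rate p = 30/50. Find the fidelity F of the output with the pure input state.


F = (1-p) + p/d
= (1 - 0.6000) + 0.6000/19
= 0.4000 + 0.0316
= 0.4316

0.4316


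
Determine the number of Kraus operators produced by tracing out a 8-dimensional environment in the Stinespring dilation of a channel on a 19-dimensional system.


Tracing out the environment in an orthonormal basis {|i>_E} gives Kraus operators K_i = <i|_E U |0>_E.
Number of Kraus operators = dim(H_env) = d_env
= 8

8


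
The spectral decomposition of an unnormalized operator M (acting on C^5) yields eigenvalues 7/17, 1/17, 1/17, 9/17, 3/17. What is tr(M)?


tr(M) = sum of eigenvalues
= 7/17 + 1/17 + 1/17 + 9/17 + 3/17
= 21/17
= 1.2353

1.2353


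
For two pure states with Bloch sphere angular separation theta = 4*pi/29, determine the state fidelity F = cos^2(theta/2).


For states separated by angle theta on Bloch sphere:
F = cos^2(theta/2)
theta = 4*pi/29 = 0.4333
theta/2 = 0.2167
cos(theta/2) = 0.9766
F = 0.9538

0.9538


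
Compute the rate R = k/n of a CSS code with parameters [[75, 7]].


Code rate R = k/n
= 7/75
= 0.0933

0.0933


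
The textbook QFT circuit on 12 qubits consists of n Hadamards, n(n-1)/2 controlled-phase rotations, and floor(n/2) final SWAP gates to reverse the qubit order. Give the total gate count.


Hadamard gates: 12
Controlled rotations: n*(n-1)/2 = 12*11/2 = 66
SWAP gates: floor(n/2) = floor(12/2) = 6
Total = 12 + 66 + 6
= 84

84


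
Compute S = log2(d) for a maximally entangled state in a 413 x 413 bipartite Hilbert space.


For a maximally entangled state in d x d:
S = log2(d) = log2(413)
= 8.6900

8.6900


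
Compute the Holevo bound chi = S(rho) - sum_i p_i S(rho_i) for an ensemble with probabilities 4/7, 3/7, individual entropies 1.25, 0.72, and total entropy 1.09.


chi = S(rho) - sum_i p_i * S(rho_i)
Weighted entropy = 4/7 * 1.25 + 3/7 * 0.72
= 1.0229
chi = 1.09 - 1.0229
= 0.0671

0.0671


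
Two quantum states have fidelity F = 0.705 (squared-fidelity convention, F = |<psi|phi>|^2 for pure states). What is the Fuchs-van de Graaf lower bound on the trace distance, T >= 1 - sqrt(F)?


Fuchs-van de Graaf (squared-fidelity convention): 1 - sqrt(F) <= T <= sqrt(1 - F).
Lower bound: T >= 1 - sqrt(F)
sqrt(F) = sqrt(0.705) = 0.8396
T >= 1 - 0.8396
T >= 0.1604

0.1604


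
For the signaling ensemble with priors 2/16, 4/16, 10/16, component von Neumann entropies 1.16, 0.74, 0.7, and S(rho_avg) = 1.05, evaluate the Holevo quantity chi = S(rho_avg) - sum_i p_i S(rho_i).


chi = S(rho) - sum_i p_i * S(rho_i)
Weighted entropy = 2/16 * 1.16 + 4/16 * 0.74 + 10/16 * 0.7
= 0.7675
chi = 1.05 - 0.7675
= 0.2825

0.2825


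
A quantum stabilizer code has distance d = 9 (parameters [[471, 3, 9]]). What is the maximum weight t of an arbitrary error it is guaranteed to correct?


Code parameters: [[471, 3, 9]], distance d = 9.
Number of correctable errors = floor((d-1)/2)
= floor((9 - 1)/2)
= floor(8/2)
= 4

4


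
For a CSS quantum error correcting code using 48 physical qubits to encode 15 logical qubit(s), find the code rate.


Code rate R = k/n
= 15/48
= 0.3125

0.3125


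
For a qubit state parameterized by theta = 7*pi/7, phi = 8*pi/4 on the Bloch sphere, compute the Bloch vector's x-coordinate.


theta = 3.1416, phi = 6.2832
r_x = sin(theta)*cos(phi) = 0.0000 * 1.0000
r_x = 0.0000

0.0000


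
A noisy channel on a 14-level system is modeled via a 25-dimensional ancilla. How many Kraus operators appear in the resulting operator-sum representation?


Tracing out the environment in an orthonormal basis {|i>_E} gives Kraus operators K_i = <i|_E U |0>_E.
Number of Kraus operators = dim(H_env) = d_env
= 25

25


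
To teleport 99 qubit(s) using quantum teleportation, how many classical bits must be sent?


Quantum teleportation requires 2 classical bits per qubit teleported.
99 qubit(s) -> 2 * 99 = 198 classical bits

198


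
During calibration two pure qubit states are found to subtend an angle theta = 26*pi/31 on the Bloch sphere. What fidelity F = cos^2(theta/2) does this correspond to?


For states separated by angle theta on Bloch sphere:
F = cos^2(theta/2)
theta = 26*pi/31 = 2.6349
theta/2 = 1.3174
cos(theta/2) = 0.2507
F = 0.0628

0.0628


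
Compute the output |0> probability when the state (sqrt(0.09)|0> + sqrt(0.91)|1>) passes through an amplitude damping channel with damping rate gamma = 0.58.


For amplitude damping with parameter gamma on state sqrt(a)|0> + sqrt(b)|1>:
alpha^2 = 0.09, beta^2 = 0.91
P(|0>) = alpha^2 + gamma * beta^2
= 0.09 + 0.58 * 0.91
= 0.09 + 0.5278
= 0.6178

0.6178


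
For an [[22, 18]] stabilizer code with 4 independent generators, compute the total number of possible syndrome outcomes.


Each stabilizer generator gives a binary (+1 or -1) measurement outcome.
With 4 independent generators:
Total syndromes = 2^4
= 16

16


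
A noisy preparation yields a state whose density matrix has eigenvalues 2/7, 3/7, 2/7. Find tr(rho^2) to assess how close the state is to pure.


tr(rho^2) = sum of eigenvalues squared
= (2/7)^2 + (3/7)^2 + (2/7)^2
= (4 + 9 + 4) / 49
= 17/49
= 0.3469

0.3469


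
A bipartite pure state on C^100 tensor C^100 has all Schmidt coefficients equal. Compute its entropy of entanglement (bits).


For a maximally entangled state in d x d:
S = log2(d) = log2(100)
= 6.6439

6.6439


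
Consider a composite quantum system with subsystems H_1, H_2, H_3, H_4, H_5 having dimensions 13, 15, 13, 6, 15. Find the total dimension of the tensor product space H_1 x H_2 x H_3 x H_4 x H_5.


dim(H_1 x H_2 x H_3 x H_4 x H_5) = 13 * 15 * 13 * 6 * 15
= 195 * 13 * 6 * 15
= 2535 * 6 * 15
= 15210 * 15
= 228150

228150


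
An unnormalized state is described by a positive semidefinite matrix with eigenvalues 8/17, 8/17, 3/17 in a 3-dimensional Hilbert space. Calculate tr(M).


tr(M) = sum of eigenvalues
= 8/17 + 8/17 + 3/17
= 19/17
= 1.1176

1.1176


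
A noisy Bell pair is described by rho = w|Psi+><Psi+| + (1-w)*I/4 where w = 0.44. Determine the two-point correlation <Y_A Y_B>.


|Psi+> = (|01> + |10>)/sqrt(2)
For the pure Bell state, <Y_A Y_B> = +1 (Bell-state Pauli correlator).
The maximally-mixed part I/4 has tr(I/4 * P tensor P) = 0 for any traceless Pauli P.
So <Y_A Y_B>_rho = w * (+1) + (1 - w) * 0
= 0.44 * (+1)
= 0.4400

0.4400


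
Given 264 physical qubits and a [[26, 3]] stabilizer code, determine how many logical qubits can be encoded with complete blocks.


Each code block uses 26 physical qubits for 3 logical qubit(s).
Number of complete blocks = floor(264 / 26) = 10
Logical qubits = 10 * 3
= 30

30


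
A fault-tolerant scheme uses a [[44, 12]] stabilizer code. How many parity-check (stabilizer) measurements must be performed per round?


For an [[n,k]] stabilizer code:
Number of stabilizer generators = n - k
= 44 - 12
= 32

32


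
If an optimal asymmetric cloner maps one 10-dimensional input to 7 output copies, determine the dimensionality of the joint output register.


Output space = H^(tensor 7) where dim(H) = 10
dim = 10^7
= 100 (after 2 factors)
= 1000 (after 3 factors)
= 10000 (after 4 factors)
= 100000 (after 5 factors)
= 1000000 (after 6 factors)
= 10000000 (after 7 factors)
= 10000000

10000000


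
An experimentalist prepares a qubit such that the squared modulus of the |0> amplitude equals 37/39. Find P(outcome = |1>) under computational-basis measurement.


|alpha|^2 = 37/39 = 0.9487
|beta|^2 = 1 - 37/39 = 2/39 = 0.0513
P(|1>) = |beta|^2 = 0.0513

0.0513
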